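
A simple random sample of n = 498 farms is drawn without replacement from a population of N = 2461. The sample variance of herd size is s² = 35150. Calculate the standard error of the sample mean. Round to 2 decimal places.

Under SRS without replacement, Var(ȳ) = (1 − f)·s²/n with f = n/N = 498/2461 = 0.20235677.
Var(ȳ) = (1 − 0.20235677)·35150/498 = 0.79764323·70.582329 = 56.299517.
SE(ȳ) = √(56.299517) = 7.50.

7.50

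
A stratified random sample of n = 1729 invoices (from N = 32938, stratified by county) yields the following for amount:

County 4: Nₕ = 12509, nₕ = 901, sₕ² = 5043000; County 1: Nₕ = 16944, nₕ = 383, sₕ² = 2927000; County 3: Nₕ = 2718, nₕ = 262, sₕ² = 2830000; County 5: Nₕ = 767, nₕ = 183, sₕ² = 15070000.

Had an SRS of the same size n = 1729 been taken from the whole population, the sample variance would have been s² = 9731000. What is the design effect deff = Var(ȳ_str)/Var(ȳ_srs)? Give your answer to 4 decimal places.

Var(ȳ_str) = Σ Wₕ²(1−fₕ)sₕ²/nₕ with Wₕ = Nₕ/32938:
  County 4: (12509/32938)²·(1−901/12509)·5043000/901 = 749.11711
  County 1: (16944/32938)²·(1−383/16944)·2927000/383 = 1976.6601
  County 3: (2718/32938)²·(1−262/2718)·2830000/262 = 66.461251
  County 5: (767/32938)²·(1−183/767)·15070000/183 = 33.999766
  → Var(ȳ_str) = 2826.2382.
Var(ȳ_srs) = (1 − 1729/32938)·9731000/1729 = 5332.6749.
deff = 2826.2382 / 5332.6749 = 0.5300.

0.5300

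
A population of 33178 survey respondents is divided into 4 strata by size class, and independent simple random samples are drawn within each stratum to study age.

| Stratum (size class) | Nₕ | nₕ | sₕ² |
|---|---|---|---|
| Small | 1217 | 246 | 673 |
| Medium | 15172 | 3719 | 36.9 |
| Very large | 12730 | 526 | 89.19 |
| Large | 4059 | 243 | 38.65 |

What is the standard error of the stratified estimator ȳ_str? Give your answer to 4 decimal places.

0.1751

Var(ȳ_str) = Σₕ Wₕ²(1 − fₕ)sₕ²/nₕ with Wₕ = Nₕ/N, N = 33178.
Small: Wₕ = 0.03668093; term = 0.03668093²·(1 − 0.20213640)·673/246 = 0.0029369014.
Medium: Wₕ = 0.45729098; term = 0.45729098²·(1 − 0.24512259)·36.9/3719 = 0.0015662529.
Very large: Wₕ = 0.38368799; term = 0.38368799²·(1 − 0.04131972)·89.19/526 = 0.023930987.
Large: Wₕ = 0.12234010; term = 0.12234010²·(1 − 0.05986696)·38.65/243 = 0.0022380523.
Sum = 0.030672194.
SE = √(0.030672194) = 0.1751.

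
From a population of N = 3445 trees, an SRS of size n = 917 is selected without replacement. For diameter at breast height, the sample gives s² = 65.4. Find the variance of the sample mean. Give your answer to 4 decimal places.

Under SRS without replacement, Var(ȳ) = (1 − f)·s²/n with f = n/N = 917/3445 = 0.26618287.
Var(ȳ) = (1 − 0.26618287)·65.4/917 = 0.73381713·0.07131952 = 0.052335485.

0.0523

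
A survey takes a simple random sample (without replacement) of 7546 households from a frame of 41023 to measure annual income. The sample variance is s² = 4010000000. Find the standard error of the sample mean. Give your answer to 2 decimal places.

658.53

Under SRS without replacement, Var(ȳ) = (1 − f)·s²/n with f = n/N = 7546/41023 = 0.18394559.
Var(ȳ) = (1 − 0.18394559)·4010000000/7546 = 0.81605441·531407.37 = 433657.33.
SE(ȳ) = √(433657.33) = 658.53.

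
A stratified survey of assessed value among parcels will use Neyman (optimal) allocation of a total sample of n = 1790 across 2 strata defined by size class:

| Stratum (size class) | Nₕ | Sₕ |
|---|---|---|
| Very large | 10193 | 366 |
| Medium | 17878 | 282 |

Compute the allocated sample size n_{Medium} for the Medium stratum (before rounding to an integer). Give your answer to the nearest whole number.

Neyman allocation: nₕ = n·NₕSₕ / Σⱼ NⱼSⱼ.
Σ NⱼSⱼ = 10193·366 + 17878·282 = 8.772234 × 10^6.
n_{Medium} = 1790·17878·282 / (8.772234 × 10^6) = 1029.

1029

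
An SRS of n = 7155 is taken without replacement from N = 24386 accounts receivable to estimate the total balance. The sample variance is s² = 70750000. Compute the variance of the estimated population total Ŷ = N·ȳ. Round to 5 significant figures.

Var(Ŷ) = N²·Var(ȳ) = N²·(1 − n/N)·s²/n.
f = 7155/24386 = 0.29340605; Var(ȳ) = 0.70659395·70750000/7155 = 6986.9353.
Var(Ŷ) = 24386² · 6986.9353 = 4.1549697 × 10^12.

4.1550 × 10^12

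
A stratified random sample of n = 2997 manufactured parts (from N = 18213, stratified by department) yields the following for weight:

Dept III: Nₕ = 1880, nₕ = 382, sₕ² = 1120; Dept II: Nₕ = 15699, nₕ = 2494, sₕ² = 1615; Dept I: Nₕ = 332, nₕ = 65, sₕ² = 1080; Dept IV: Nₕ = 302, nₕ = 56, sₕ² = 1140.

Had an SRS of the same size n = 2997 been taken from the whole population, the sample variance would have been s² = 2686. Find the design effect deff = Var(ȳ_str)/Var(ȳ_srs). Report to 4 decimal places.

Var(ȳ_str) = Σ Wₕ²(1−fₕ)sₕ²/nₕ with Wₕ = Nₕ/18213:
  Dept III: (1880/18213)²·(1−382/1880)·1120/382 = 0.024892089
  Dept II: (15699/18213)²·(1−2494/15699)·1615/2494 = 0.40469095
  Dept I: (332/18213)²·(1−65/332)·1080/65 = 0.0044401411
  Dept IV: (302/18213)²·(1−56/302)·1140/56 = 0.0045592762
  → Var(ȳ_str) = 0.43858246.
Var(ȳ_srs) = (1 − 2997/18213)·2686/2997 = 0.74875249.
deff = 0.43858246 / 0.74875249 = 0.5858.

0.5858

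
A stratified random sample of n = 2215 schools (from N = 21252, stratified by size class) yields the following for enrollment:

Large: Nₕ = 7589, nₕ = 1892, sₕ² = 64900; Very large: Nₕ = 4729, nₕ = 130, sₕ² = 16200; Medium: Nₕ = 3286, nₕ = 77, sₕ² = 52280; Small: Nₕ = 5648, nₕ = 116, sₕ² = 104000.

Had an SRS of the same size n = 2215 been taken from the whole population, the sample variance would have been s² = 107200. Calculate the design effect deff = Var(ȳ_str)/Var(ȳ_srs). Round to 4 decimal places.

2.0105

Var(ȳ_str) = Σ Wₕ²(1−fₕ)sₕ²/nₕ with Wₕ = Nₕ/21252:
  Large: (7589/21252)²·(1−1892/7589)·64900/1892 = 3.2836338
  Very large: (4729/21252)²·(1−130/4729)·16200/130 = 6.0007395
  Medium: (3286/21252)²·(1−77/3286)·52280/77 = 15.851943
  Small: (5648/21252)²·(1−116/5648)·104000/116 = 62.022975
  → Var(ȳ_str) = 87.159291.
Var(ȳ_srs) = (1 − 2215/21252)·107200/2215 = 43.35306.
deff = 87.159291 / 43.35306 = 2.0105.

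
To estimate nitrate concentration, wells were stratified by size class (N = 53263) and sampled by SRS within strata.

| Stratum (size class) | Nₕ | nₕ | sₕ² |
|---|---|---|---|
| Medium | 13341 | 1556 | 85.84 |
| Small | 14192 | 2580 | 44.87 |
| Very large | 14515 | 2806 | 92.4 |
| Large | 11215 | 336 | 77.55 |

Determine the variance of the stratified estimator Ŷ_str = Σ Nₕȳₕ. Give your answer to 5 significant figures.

Var(Ŷ_str) = Σₕ Nₕ²(1 − fₕ)sₕ²/nₕ.
Medium: 13341²·(1 − 1556/13341)·85.84/1556 = 8.673574 × 10^6.
Small: 14192²·(1 − 2580/14192)·44.87/2580 = 2.8660713 × 10^6.
Very large: 14515²·(1 − 2806/14515)·92.4/2806 = 5.5965598 × 10^6.
Large: 11215²·(1 − 336/11215)·77.55/336 = 2.8159879 × 10^7.
Sum = 4.5296084 × 10^7.

4.5296 × 10^7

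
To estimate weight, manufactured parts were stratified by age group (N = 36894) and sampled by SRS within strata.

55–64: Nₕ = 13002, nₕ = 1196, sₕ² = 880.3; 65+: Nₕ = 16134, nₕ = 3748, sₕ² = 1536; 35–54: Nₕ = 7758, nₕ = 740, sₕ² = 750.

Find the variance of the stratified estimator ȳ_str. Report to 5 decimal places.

Var(ȳ_str) = Σₕ Wₕ²(1 − fₕ)sₕ²/nₕ with Wₕ = Nₕ/N, N = 36894.
55–64: Wₕ = 0.35241503; term = 0.35241503²·(1 − 0.09198585)·880.3/1196 = 0.083004373.
65+: Wₕ = 0.43730688; term = 0.43730688²·(1 − 0.23230445)·1536/3748 = 0.060166296.
35–54: Wₕ = 0.21027809; term = 0.21027809²·(1 − 0.09538541)·750/740 = 0.040539762.
Sum = 0.18371043.

0.18371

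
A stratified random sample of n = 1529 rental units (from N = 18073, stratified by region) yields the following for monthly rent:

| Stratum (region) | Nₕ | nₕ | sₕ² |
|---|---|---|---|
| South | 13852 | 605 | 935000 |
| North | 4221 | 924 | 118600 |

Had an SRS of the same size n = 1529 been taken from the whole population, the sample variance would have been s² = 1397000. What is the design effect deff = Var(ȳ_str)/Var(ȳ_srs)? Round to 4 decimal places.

1.0446

Var(ȳ_str) = Σ Wₕ²(1−fₕ)sₕ²/nₕ with Wₕ = Nₕ/18073:
  South: (13852/18073)²·(1−605/13852)·935000/605 = 868.21195
  North: (4221/18073)²·(1−924/4221)·118600/924 = 5.4687305
  → Var(ȳ_str) = 873.68068.
Var(ȳ_srs) = (1 − 1529/18073)·1397000/1529 = 836.37144.
deff = 873.68068 / 836.37144 = 1.0446.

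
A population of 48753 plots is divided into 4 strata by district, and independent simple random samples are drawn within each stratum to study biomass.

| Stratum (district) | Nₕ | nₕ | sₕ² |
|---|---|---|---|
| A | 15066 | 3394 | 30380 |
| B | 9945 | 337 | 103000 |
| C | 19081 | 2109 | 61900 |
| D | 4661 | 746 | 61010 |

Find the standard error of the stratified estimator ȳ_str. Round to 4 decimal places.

Var(ȳ_str) = Σₕ Wₕ²(1 − fₕ)sₕ²/nₕ with Wₕ = Nₕ/N, N = 48753.
A: Wₕ = 0.30902714; term = 0.30902714²·(1 − 0.22527545)·30380/3394 = 0.66224164.
B: Wₕ = 0.20398745; term = 0.20398745²·(1 − 0.03388638)·103000/337 = 12.286903.
C: Wₕ = 0.39138104; term = 0.39138104²·(1 − 0.11052880)·61900/2109 = 3.9989459.
D: Wₕ = 0.09560437; term = 0.09560437²·(1 − 0.16005149)·61010/746 = 0.62787093.
Sum = 17.575961.
SE = √(17.575961) = 4.1924.

4.1924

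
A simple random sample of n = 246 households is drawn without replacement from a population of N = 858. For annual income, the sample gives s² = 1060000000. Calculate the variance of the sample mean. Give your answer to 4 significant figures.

3.074 × 10^6

Under SRS without replacement, Var(ȳ) = (1 − f)·s²/n with f = n/N = 246/858 = 0.28671329.
Var(ȳ) = (1 − 0.28671329)·1060000000/246 = 0.71328671·4.3089431 × 10^6 = 3.0735119 × 10^6.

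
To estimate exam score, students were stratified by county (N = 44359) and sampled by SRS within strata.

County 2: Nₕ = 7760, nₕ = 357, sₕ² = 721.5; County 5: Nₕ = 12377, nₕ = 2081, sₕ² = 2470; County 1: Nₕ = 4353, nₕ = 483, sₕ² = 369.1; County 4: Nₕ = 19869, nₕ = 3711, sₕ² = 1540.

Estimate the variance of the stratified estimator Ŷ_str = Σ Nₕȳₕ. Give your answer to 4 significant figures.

Var(Ŷ_str) = Σₕ Nₕ²(1 − fₕ)sₕ²/nₕ.
County 2: 7760²·(1 − 357/7760)·721.5/357 = 1.1610144 × 10^8.
County 5: 12377²·(1 − 2081/12377)·2470/2081 = 1.5125467 × 10^8.
County 1: 4353²·(1 − 483/4353)·369.1/483 = 1.2873497 × 10^7.
County 4: 19869²·(1 − 3711/19869)·1540/3711 = 1.3322735 × 10^8.
Sum = 4.1345696 × 10^8.

4.135 × 10^8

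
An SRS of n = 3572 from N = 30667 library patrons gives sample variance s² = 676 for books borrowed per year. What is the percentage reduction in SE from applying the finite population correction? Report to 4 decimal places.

f = n/N = 3572/30667 = 0.11647699.
SE_no-fpc = √(s²/n) = 0.43502841; SE_fpc = √((1−f)s²/n) = 0.40890889.
Ratio = √(1−f) = 0.93995904. Reduction = 100·(1 − 0.93995904) = 6.0041%.

6.0041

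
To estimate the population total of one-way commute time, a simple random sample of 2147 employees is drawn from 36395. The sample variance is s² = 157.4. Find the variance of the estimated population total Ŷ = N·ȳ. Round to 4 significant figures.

9.138 × 10^7

Var(Ŷ) = N²·Var(ȳ) = N²·(1 − n/N)·s²/n.
f = 2147/36395 = 0.05899162; Var(ȳ) = 0.94100838·157.4/2147 = 0.068986828.
Var(Ŷ) = 36395² · 0.068986828 = 9.1379678 × 10^7.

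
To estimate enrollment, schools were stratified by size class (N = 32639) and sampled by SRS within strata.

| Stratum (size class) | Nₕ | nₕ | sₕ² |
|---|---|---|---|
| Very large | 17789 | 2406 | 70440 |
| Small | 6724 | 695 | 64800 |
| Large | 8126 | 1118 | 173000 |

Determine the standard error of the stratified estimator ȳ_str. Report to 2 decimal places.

4.40

Var(ȳ_str) = Σₕ Wₕ²(1 − fₕ)sₕ²/nₕ with Wₕ = Nₕ/N, N = 32639.
Very large: Wₕ = 0.54502283; term = 0.54502283²·(1 − 0.13525212)·70440/2406 = 7.5204289.
Small: Wₕ = 0.20601121; term = 0.20601121²·(1 − 0.10336109)·64800/695 = 3.5480481.
Large: Wₕ = 0.24896596; term = 0.24896596²·(1 − 0.13758307)·173000/1118 = 8.2718285.
Sum = 19.340306.
SE = √(19.340306) = 4.40.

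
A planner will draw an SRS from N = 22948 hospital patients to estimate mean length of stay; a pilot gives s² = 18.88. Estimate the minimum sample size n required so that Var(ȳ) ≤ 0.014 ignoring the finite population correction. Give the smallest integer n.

Without fpc, n₀ = s²/D = 18.88/0.014 = 1348.5714.
Rounding up, n = 1349.

1349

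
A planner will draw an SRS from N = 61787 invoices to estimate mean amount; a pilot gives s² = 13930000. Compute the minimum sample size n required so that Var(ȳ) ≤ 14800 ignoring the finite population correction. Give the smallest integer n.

942

Without fpc, n₀ = s²/D = 13930000/14800 = 941.2162.
Rounding up, n = 942.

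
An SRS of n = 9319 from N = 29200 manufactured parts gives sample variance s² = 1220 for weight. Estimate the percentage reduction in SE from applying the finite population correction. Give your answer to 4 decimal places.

17.4860

f = n/N = 9319/29200 = 0.31914384.
SE_no-fpc = √(s²/n) = 0.36182224; SE_fpc = √((1−f)s²/n) = 0.29855404.
Ratio = √(1−f) = 0.82514009. Reduction = 100·(1 − 0.82514009) = 17.4860%.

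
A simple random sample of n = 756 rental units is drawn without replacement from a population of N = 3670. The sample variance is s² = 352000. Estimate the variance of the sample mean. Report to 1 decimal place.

Under SRS without replacement, Var(ȳ) = (1 − f)·s²/n with f = n/N = 756/3670 = 0.20599455.
Var(ȳ) = (1 − 0.20599455)·352000/756 = 0.79400545·465.60847 = 369.69566.

369.7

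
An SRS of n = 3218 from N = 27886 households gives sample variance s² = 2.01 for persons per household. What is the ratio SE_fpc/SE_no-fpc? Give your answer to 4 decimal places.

0.9405

f = n/N = 3218/27886 = 0.11539841.
SE_no-fpc = √(s²/n) = 0.02499223; SE_fpc = √((1−f)s²/n) = 0.023506007.
Ratio = √(1−f) = 0.94053261.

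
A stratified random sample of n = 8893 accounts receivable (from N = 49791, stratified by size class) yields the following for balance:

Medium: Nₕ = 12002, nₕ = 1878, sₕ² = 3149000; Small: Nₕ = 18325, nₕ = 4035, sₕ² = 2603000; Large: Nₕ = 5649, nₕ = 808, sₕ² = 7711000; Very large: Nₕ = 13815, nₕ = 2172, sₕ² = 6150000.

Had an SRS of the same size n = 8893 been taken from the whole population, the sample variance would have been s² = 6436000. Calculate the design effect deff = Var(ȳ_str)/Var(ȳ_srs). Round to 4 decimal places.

0.7390

Var(ȳ_str) = Σ Wₕ²(1−fₕ)sₕ²/nₕ with Wₕ = Nₕ/49791:
  Medium: (12002/49791)²·(1−1878/12002)·3149000/1878 = 82.182838
  Small: (18325/49791)²·(1−4035/18325)·2603000/4035 = 68.140473
  Large: (5649/49791)²·(1−808/5649)·7711000/808 = 105.26992
  Very large: (13815/49791)²·(1−2172/13815)·6150000/2172 = 183.70856
  → Var(ȳ_str) = 439.30179.
Var(ȳ_srs) = (1 − 8893/49791)·6436000/8893 = 594.45497.
deff = 439.30179 / 594.45497 = 0.7390.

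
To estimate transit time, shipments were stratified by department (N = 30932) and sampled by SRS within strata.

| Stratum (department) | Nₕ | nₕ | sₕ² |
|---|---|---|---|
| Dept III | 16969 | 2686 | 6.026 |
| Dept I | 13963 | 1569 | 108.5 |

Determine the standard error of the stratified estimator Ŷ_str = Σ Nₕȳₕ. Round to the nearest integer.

3537

Var(Ŷ_str) = Σₕ Nₕ²(1 − fₕ)sₕ²/nₕ.
Dept III: 16969²·(1 − 2686/16969)·6.026/2686 = 543749.42.
Dept I: 13963²·(1 − 1569/13963)·108.5/1569 = 1.1967323 × 10^7.
Sum = 1.2511072 × 10^7.
SE = √(1.2511072 × 10^7) = 3537.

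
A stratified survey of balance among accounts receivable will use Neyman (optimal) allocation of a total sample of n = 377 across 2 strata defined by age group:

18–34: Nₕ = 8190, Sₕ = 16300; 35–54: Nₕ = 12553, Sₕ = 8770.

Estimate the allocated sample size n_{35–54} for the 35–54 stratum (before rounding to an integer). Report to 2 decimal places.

Neyman allocation: nₕ = n·NₕSₕ / Σⱼ NⱼSⱼ.
Σ NⱼSⱼ = 8190·16300 + 12553·8770 = 2.4358681 × 10^8.
n_{35–54} = 377·12553·8770 / (2.4358681 × 10^8) = 170.39.

170.39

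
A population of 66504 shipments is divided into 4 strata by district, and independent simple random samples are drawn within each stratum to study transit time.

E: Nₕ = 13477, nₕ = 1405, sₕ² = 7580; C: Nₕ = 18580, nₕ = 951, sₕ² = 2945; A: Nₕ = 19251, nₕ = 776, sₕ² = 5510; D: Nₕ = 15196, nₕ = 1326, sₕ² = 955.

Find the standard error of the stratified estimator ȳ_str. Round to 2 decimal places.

Var(ȳ_str) = Σₕ Wₕ²(1 − fₕ)sₕ²/nₕ with Wₕ = Nₕ/N, N = 66504.
E: Wₕ = 0.20264946; term = 0.20264946²·(1 − 0.10425169)·7580/1405 = 0.19845854.
C: Wₕ = 0.27938169; term = 0.27938169²·(1 − 0.05118407)·2945/951 = 0.22934149.
A: Wₕ = 0.28947131; term = 0.28947131²·(1 − 0.04030959)·5510/776 = 0.57099471.
D: Wₕ = 0.22849753; term = 0.22849753²·(1 − 0.08725981)·955/1326 = 0.0343218.
Sum = 1.0331165.
SE = √(1.0331165) = 1.02.

1.02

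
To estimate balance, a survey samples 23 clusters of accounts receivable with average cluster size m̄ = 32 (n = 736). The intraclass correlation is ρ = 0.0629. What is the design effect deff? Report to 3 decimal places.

deff = 1 + (32 − 1)·0.0629 = 1 + 1.9499 = 2.9499.

2.950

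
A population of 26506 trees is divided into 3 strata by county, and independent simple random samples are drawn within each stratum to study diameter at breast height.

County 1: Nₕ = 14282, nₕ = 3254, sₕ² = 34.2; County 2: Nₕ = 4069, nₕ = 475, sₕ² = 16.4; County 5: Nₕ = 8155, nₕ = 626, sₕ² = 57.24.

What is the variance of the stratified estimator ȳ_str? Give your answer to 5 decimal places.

Var(ȳ_str) = Σₕ Wₕ²(1 − fₕ)sₕ²/nₕ with Wₕ = Nₕ/N, N = 26506.
County 1: Wₕ = 0.53882140; term = 0.53882140²·(1 − 0.22783924)·34.2/3254 = 0.0023561664.
County 2: Wₕ = 0.15351241; term = 0.15351241²·(1 − 0.11673630)·16.4/475 = 7.1866685 × 10^-4.
County 5: Wₕ = 0.30766619; term = 0.30766619²·(1 − 0.07676272)·57.24/626 = 0.0079909455.
Sum = 0.011065779.

0.01107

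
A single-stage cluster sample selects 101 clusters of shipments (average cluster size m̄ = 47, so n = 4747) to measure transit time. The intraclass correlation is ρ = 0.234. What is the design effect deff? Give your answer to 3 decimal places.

11.764

deff = 1 + (47 − 1)·0.234 = 1 + 10.764 = 11.764.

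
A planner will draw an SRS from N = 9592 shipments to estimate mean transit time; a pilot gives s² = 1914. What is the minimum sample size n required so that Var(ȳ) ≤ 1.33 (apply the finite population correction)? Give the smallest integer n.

Without fpc, n₀ = s²/D = 1914/1.33 = 1439.0977.
With fpc, (1 − n/N)·s²/n ≤ D requires n ≥ n₀/(1 + n₀/N) = 1439.0977/(1 + 1439.0977/9592) = 1251.3555.
Rounding up, n = 1252.

1252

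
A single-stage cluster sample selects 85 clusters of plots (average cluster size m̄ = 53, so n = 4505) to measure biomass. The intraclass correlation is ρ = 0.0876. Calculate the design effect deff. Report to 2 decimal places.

deff = 1 + (53 − 1)·0.0876 = 1 + 4.5552 = 5.5552.

5.56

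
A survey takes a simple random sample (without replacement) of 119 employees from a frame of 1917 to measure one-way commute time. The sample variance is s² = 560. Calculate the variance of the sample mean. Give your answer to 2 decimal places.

4.41

Under SRS without replacement, Var(ȳ) = (1 − f)·s²/n with f = n/N = 119/1917 = 0.06207616.
Var(ȳ) = (1 − 0.06207616)·560/119 = 0.93792384·4.7058824 = 4.4137592.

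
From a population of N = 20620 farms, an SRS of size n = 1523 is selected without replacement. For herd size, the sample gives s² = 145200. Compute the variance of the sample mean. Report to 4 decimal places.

88.2964

Under SRS without replacement, Var(ȳ) = (1 − f)·s²/n with f = n/N = 1523/20620 = 0.07386033.
Var(ȳ) = (1 − 0.07386033)·145200/1523 = 0.92613967·95.338148 = 88.296441.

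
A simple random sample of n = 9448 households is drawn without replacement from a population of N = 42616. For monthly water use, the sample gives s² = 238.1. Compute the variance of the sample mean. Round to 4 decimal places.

0.0196

Under SRS without replacement, Var(ȳ) = (1 − f)·s²/n with f = n/N = 9448/42616 = 0.22170077.
Var(ȳ) = (1 − 0.22170077)·238.1/9448 = 0.77829923·0.025201101 = 0.019613997.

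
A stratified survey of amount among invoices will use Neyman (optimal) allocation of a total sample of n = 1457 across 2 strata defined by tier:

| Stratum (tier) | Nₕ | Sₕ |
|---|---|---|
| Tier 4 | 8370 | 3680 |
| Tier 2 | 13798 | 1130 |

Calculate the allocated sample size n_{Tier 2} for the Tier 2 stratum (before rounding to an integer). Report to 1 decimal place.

Neyman allocation: nₕ = n·NₕSₕ / Σⱼ NⱼSⱼ.
Σ NⱼSⱼ = 8370·3680 + 13798·1130 = 4.639334 × 10^7.
n_{Tier 2} = 1457·13798·1130 / (4.639334 × 10^7) = 489.7.

489.7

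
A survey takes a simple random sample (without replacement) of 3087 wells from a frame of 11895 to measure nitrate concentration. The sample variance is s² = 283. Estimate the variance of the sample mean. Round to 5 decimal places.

0.06788

Under SRS without replacement, Var(ȳ) = (1 − f)·s²/n with f = n/N = 3087/11895 = 0.25952081.
Var(ȳ) = (1 − 0.25952081)·283/3087 = 0.74047919·0.091674765 = 0.067883256.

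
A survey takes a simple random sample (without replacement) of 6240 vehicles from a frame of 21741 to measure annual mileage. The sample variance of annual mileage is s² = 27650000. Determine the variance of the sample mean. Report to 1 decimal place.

3159.3

Under SRS without replacement, Var(ȳ) = (1 − f)·s²/n with f = n/N = 6240/21741 = 0.28701532.
Var(ȳ) = (1 − 0.28701532)·27650000/6240 = 0.71298468·4431.0897 = 3159.2991.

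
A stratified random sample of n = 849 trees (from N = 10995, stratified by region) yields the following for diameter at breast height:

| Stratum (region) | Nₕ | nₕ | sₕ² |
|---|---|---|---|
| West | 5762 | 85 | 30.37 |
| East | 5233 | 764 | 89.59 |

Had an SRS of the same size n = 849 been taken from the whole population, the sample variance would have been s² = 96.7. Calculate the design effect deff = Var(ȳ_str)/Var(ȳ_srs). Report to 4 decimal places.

Var(ȳ_str) = Σ Wₕ²(1−fₕ)sₕ²/nₕ with Wₕ = Nₕ/10995:
  West: (5762/10995)²·(1−85/5762)·30.37/85 = 0.096677975
  East: (5233/10995)²·(1−764/5233)·89.59/764 = 0.022684896
  → Var(ȳ_str) = 0.11936287.
Var(ȳ_srs) = (1 − 849/10995)·96.7/849 = 0.1051038.
deff = 0.11936287 / 0.1051038 = 1.1357.

1.1357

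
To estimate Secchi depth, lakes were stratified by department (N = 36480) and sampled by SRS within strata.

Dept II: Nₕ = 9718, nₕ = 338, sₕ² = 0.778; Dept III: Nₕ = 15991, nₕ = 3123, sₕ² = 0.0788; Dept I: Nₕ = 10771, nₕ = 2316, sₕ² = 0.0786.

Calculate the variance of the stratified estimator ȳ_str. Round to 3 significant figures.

Var(ȳ_str) = Σₕ Wₕ²(1 − fₕ)sₕ²/nₕ with Wₕ = Nₕ/N, N = 36480.
Dept II: Wₕ = 0.26639254; term = 0.26639254²·(1 − 0.03478082)·0.778/338 = 1.5766416 × 10^-4.
Dept III: Wₕ = 0.43834978; term = 0.43834978²·(1 − 0.19529735)·0.0788/3123 = 3.9014967 × 10^-6.
Dept I: Wₕ = 0.29525768; term = 0.29525768²·(1 − 0.21502182)·0.0786/2316 = 2.3224371 × 10^-6.
Sum = 1.6388809 × 10^-4.

1.64 × 10^-4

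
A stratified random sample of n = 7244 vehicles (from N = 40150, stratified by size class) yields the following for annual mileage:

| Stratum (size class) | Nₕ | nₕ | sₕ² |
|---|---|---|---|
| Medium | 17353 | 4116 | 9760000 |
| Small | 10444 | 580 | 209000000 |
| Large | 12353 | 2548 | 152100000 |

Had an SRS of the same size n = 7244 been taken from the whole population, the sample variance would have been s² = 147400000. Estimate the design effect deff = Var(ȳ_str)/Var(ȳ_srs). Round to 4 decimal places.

Var(ȳ_str) = Σ Wₕ²(1−fₕ)sₕ²/nₕ with Wₕ = Nₕ/40150:
  Medium: (17353/40150)²·(1−4116/17353)·9760000/4116 = 337.88389
  Small: (10444/40150)²·(1−580/10444)·209000000/580 = 23028.578
  Large: (12353/40150)²·(1−2548/12353)·152100000/2548 = 4485.1682
  → Var(ȳ_str) = 27851.63.
Var(ȳ_srs) = (1 − 7244/40150)·147400000/7244 = 16676.641.
deff = 27851.63 / 16676.641 = 1.6701.

1.6701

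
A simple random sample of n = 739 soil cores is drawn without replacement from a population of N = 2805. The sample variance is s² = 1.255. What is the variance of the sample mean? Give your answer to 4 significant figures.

Under SRS without replacement, Var(ȳ) = (1 − f)·s²/n with f = n/N = 739/2805 = 0.26345811.
Var(ȳ) = (1 − 0.26345811)·1.255/739 = 0.73654189·0.0016982409 = 0.0012508255.

0.001251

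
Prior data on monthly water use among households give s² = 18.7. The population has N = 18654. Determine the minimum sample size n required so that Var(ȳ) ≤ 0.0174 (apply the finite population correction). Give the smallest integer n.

1017

Without fpc, n₀ = s²/D = 18.7/0.0174 = 1074.7126.
With fpc, (1 − n/N)·s²/n ≤ D requires n ≥ n₀/(1 + n₀/N) = 1074.7126/(1 + 1074.7126/18654) = 1016.1681.
Rounding up, n = 1017.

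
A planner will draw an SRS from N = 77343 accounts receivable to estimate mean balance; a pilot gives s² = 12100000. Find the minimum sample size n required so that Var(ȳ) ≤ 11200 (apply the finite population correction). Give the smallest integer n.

Without fpc, n₀ = s²/D = 12100000/11200 = 1080.3571.
With fpc, (1 − n/N)·s²/n ≤ D requires n ≥ n₀/(1 + n₀/N) = 1080.3571/(1 + 1080.3571/77343) = 1065.4741.
Rounding up, n = 1066.

1066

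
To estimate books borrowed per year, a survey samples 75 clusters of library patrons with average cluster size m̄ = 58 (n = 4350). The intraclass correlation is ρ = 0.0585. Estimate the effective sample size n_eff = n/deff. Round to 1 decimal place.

1003.6

deff = 1 + (58 − 1)·0.0585 = 1 + 3.3345 = 4.3345.
n_eff = 4350 / 4.3345 = 1003.6.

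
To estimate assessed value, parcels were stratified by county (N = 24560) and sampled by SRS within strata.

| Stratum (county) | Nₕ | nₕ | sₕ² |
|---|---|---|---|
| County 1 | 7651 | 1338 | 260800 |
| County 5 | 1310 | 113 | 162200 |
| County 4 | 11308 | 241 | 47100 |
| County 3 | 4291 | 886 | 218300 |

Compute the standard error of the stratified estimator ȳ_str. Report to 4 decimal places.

8.1151

Var(ȳ_str) = Σₕ Wₕ²(1 − fₕ)sₕ²/nₕ with Wₕ = Nₕ/N, N = 24560.
County 1: Wₕ = 0.31152280; term = 0.31152280²·(1 − 0.17487910)·260800/1338 = 15.608053.
County 5: Wₕ = 0.05333876; term = 0.05333876²·(1 − 0.08625954)·162200/113 = 3.7314801.
County 4: Wₕ = 0.46042345; term = 0.46042345²·(1 − 0.02131235)·47100/241 = 40.547385.
County 3: Wₕ = 0.17471498; term = 0.17471498²·(1 − 0.20647868)·218300/886 = 5.9681389.
Sum = 65.855057.
SE = √(65.855057) = 8.1151.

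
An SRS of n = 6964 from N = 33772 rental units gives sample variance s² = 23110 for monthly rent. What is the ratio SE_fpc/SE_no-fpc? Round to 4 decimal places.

f = n/N = 6964/33772 = 0.20620632.
SE_no-fpc = √(s²/n) = 1.8216737; SE_fpc = √((1−f)s²/n) = 1.623022.
Ratio = √(1−f) = 0.89095099.

0.8910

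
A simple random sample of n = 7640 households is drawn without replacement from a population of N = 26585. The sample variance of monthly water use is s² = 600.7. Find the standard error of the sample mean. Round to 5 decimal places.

Under SRS without replacement, Var(ȳ) = (1 − f)·s²/n with f = n/N = 7640/26585 = 0.28738010.
Var(ȳ) = (1 − 0.28738010)·600.7/7640 = 0.71261990·0.078625654 = 0.056030206.
SE(ȳ) = √(0.056030206) = 0.23671.

0.23671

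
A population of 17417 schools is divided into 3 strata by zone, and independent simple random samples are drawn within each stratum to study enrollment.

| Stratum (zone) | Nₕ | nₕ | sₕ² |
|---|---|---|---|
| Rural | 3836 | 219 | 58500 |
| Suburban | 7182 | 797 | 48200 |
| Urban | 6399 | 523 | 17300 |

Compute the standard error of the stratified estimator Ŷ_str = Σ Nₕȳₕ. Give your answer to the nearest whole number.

Var(Ŷ_str) = Σₕ Nₕ²(1 − fₕ)sₕ²/nₕ.
Rural: 3836²·(1 − 219/3836)·58500/219 = 3.7062854 × 10^9.
Suburban: 7182²·(1 − 797/7182)·48200/797 = 2.7732883 × 10^9.
Urban: 6399²·(1 − 523/6399)·17300/523 = 1.2437649 × 10^9.
Sum = 7.7233386 × 10^9.
SE = √(7.7233386 × 10^9) = 87883.

87883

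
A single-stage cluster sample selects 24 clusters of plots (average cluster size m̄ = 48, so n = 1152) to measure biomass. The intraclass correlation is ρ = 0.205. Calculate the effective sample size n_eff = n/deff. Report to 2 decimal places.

deff = 1 + (48 − 1)·0.205 = 1 + 9.635 = 10.635.
n_eff = 1152 / 10.635 = 108.32.

108.32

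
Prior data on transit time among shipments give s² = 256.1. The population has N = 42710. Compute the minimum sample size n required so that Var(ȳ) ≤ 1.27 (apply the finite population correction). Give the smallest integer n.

201

Without fpc, n₀ = s²/D = 256.1/1.27 = 201.6535.
With fpc, (1 − n/N)·s²/n ≤ D requires n ≥ n₀/(1 + n₀/N) = 201.6535/(1 + 201.6535/42710) = 200.7059.
Rounding up, n = 201.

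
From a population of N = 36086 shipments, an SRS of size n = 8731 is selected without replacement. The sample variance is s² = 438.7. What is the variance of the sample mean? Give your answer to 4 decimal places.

0.0381

Under SRS without replacement, Var(ȳ) = (1 − f)·s²/n with f = n/N = 8731/36086 = 0.24194979.
Var(ȳ) = (1 − 0.24194979)·438.7/8731 = 0.75805021·0.050246249 = 0.03808918.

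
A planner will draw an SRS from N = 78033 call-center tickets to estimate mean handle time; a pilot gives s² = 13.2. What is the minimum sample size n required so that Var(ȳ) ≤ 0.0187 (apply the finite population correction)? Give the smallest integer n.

Without fpc, n₀ = s²/D = 13.2/0.0187 = 705.8824.
With fpc, (1 − n/N)·s²/n ≤ D requires n ≥ n₀/(1 + n₀/N) = 705.8824/(1 + 705.8824/78033) = 699.5543.
Rounding up, n = 700.

700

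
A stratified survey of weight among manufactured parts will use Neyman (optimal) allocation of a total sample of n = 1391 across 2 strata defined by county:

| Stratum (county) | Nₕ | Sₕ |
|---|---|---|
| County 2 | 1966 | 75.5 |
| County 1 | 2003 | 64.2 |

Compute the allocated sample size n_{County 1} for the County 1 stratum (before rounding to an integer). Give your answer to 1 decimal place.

645.7

Neyman allocation: nₕ = n·NₕSₕ / Σⱼ NⱼSⱼ.
Σ NⱼSⱼ = 1966·75.5 + 2003·64.2 = 277025.6.
n_{County 1} = 1391·2003·64.2 / 277025.6 = 645.7.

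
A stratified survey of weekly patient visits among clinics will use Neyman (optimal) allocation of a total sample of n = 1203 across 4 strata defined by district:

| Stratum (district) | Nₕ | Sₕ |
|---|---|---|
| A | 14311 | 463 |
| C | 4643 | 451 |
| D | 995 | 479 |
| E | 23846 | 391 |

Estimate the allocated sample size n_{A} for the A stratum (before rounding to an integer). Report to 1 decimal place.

Neyman allocation: nₕ = n·NₕSₕ / Σⱼ NⱼSⱼ.
Σ NⱼSⱼ = 14311·463 + 4643·451 + 995·479 + 23846·391 = 1.8520377 × 10^7.
n_{A} = 1203·14311·463 / (1.8520377 × 10^7) = 430.4.

430.4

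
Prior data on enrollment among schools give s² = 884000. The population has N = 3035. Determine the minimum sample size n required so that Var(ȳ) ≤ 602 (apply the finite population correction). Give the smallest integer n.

Without fpc, n₀ = s²/D = 884000/602 = 1468.4385.
With fpc, (1 − n/N)·s²/n ≤ D requires n ≥ n₀/(1 + n₀/N) = 1468.4385/(1 + 1468.4385/3035) = 989.6240.
Rounding up, n = 990.

990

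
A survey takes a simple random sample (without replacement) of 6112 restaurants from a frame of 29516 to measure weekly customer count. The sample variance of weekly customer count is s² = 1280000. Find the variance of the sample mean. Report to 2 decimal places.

166.06

Under SRS without replacement, Var(ȳ) = (1 − f)·s²/n with f = n/N = 6112/29516 = 0.20707413.
Var(ȳ) = (1 − 0.20707413)·1280000/6112 = 0.79292587·209.42408 = 166.05777.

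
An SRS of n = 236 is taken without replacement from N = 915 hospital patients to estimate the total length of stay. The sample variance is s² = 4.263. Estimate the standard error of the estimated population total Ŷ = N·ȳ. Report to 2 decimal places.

Var(Ŷ) = N²·Var(ȳ) = N²·(1 − n/N)·s²/n.
f = 236/915 = 0.25792350; Var(ȳ) = 0.74207650·4.263/236 = 0.013404543.
Var(Ŷ) = 915² · 0.013404543 = 11222.619.
SE(Ŷ) = √(11222.619) = 105.94.

105.94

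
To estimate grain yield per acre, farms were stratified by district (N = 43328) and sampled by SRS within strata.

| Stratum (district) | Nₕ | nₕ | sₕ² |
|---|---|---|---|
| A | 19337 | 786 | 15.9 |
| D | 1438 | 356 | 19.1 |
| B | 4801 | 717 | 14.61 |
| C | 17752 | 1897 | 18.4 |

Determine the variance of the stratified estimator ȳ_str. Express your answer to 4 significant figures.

Var(ȳ_str) = Σₕ Wₕ²(1 − fₕ)sₕ²/nₕ with Wₕ = Nₕ/N, N = 43328.
A: Wₕ = 0.44629339; term = 0.44629339²·(1 − 0.04064746)·15.9/786 = 0.0038653935.
D: Wₕ = 0.03318870; term = 0.03318870²·(1 − 0.24756606)·19.1/356 = 4.4466427 × 10^-5.
B: Wₕ = 0.11080595; term = 0.11080595²·(1 − 0.14934389)·14.61/717 = 2.128194 × 10^-4.
C: Wₕ = 0.40971196; term = 0.40971196²·(1 − 0.10686120)·18.4/1897 = 0.0014542087.
Sum = 0.005576888.

0.005577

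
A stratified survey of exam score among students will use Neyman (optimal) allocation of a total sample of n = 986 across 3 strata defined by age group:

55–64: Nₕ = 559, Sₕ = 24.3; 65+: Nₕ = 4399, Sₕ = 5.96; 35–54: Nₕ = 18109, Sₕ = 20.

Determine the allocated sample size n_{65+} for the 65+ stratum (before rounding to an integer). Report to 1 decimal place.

64.3

Neyman allocation: nₕ = n·NₕSₕ / Σⱼ NⱼSⱼ.
Σ NⱼSⱼ = 559·24.3 + 4399·5.96 + 18109·20 = 401981.74.
n_{65+} = 986·4399·5.96 / 401981.74 = 64.3.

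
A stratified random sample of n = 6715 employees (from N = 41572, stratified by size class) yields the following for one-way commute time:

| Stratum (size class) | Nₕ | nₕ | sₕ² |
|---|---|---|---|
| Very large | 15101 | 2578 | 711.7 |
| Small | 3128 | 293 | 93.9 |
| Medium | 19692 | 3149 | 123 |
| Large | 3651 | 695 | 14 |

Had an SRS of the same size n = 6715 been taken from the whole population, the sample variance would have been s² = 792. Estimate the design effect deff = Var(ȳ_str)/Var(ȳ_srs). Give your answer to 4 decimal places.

0.3978

Var(ȳ_str) = Σ Wₕ²(1−fₕ)sₕ²/nₕ with Wₕ = Nₕ/41572:
  Very large: (15101/41572)²·(1−2578/15101)·711.7/2578 = 0.030208301
  Small: (3128/41572)²·(1−293/3128)·93.9/293 = 0.0016444321
  Medium: (19692/41572)²·(1−3149/19692)·123/3149 = 0.0073626594
  Large: (3651/41572)²·(1−695/3651)·14/695 = 1.2579334 × 10^-4
  → Var(ȳ_str) = 0.039341186.
Var(ȳ_srs) = (1 − 6715/41572)·792/6715 = 0.098893615.
deff = 0.039341186 / 0.098893615 = 0.3978.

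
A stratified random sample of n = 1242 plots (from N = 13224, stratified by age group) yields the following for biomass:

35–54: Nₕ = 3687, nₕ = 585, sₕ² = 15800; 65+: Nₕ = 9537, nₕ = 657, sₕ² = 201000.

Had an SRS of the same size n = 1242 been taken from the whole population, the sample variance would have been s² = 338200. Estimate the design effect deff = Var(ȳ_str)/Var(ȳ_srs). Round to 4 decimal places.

Var(ȳ_str) = Σ Wₕ²(1−fₕ)sₕ²/nₕ with Wₕ = Nₕ/13224:
  35–54: (3687/13224)²·(1−585/3687)·15800/585 = 1.7664058
  65+: (9537/13224)²·(1−657/9537)·201000/657 = 148.15959
  → Var(ȳ_str) = 149.926.
Var(ȳ_srs) = (1 − 1242/13224)·338200/1242 = 246.72802.
deff = 149.926 / 246.72802 = 0.6077.

0.6077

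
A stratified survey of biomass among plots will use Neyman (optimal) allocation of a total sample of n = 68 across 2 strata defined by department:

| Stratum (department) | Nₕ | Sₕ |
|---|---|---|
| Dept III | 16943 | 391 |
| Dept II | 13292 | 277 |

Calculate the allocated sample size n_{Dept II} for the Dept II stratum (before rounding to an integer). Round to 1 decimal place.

24.3

Neyman allocation: nₕ = n·NₕSₕ / Σⱼ NⱼSⱼ.
Σ NⱼSⱼ = 16943·391 + 13292·277 = 1.0306597 × 10^7.
n_{Dept II} = 68·13292·277 / (1.0306597 × 10^7) = 24.3.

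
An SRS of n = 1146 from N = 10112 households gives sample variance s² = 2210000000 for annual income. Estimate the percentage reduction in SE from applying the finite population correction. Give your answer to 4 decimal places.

5.8369

f = n/N = 1146/10112 = 0.11333070.
SE_no-fpc = √(s²/n) = 1388.6853; SE_fpc = √((1−f)s²/n) = 1307.6294.
Ratio = √(1−f) = 0.94163119. Reduction = 100·(1 − 0.94163119) = 5.8369%.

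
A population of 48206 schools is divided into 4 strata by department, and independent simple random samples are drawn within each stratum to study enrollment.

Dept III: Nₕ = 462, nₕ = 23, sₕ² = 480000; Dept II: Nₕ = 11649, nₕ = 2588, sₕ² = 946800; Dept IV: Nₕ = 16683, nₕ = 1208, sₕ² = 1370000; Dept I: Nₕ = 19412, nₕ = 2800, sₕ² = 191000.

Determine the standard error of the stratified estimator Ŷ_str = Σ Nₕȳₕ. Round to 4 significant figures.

598000

Var(Ŷ_str) = Σₕ Nₕ²(1 − fₕ)sₕ²/nₕ.
Dept III: 462²·(1 − 23/462)·480000/23 = 4.2327235 × 10^9.
Dept II: 11649²·(1 − 2588/11649)·946800/2588 = 3.8615241 × 10^10.
Dept IV: 16683²·(1 − 1208/16683)·1370000/1208 = 2.9279148 × 10^11.
Dept I: 19412²·(1 − 2800/19412)·191000/2800 = 2.1997207 × 10^10.
Sum = 3.5763665 × 10^11.
SE = √(3.5763665 × 10^11) = 598000.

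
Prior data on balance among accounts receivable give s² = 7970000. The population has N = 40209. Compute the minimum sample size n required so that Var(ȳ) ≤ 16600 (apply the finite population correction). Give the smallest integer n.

Without fpc, n₀ = s²/D = 7970000/16600 = 480.1205.
With fpc, (1 − n/N)·s²/n ≤ D requires n ≥ n₀/(1 + n₀/N) = 480.1205/(1 + 480.1205/40209) = 474.4552.
Rounding up, n = 475.

475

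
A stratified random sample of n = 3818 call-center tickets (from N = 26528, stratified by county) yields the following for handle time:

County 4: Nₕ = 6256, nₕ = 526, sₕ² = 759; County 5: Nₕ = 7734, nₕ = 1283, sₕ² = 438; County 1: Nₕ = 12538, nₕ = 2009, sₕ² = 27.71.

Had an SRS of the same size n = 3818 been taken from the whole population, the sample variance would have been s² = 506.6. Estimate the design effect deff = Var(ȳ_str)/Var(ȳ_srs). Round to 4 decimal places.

Var(ȳ_str) = Σ Wₕ²(1−fₕ)sₕ²/nₕ with Wₕ = Nₕ/26528:
  County 4: (6256/26528)²·(1−526/6256)·759/526 = 0.073501868
  County 5: (7734/26528)²·(1−1283/7734)·438/1283 = 0.024203025
  County 1: (12538/26528)²·(1−2009/12538)·27.71/2009 = 0.0025873964
  → Var(ȳ_str) = 0.10029229.
Var(ȳ_srs) = (1 − 3818/26528)·506.6/3818 = 0.11359047.
deff = 0.10029229 / 0.11359047 = 0.8829.

0.8829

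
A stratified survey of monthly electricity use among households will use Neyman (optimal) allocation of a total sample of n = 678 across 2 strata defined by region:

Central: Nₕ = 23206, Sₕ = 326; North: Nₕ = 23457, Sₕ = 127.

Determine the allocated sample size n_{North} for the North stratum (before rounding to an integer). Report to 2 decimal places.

Neyman allocation: nₕ = n·NₕSₕ / Σⱼ NⱼSⱼ.
Σ NⱼSⱼ = 23206·326 + 23457·127 = 1.0544195 × 10^7.
n_{North} = 678·23457·127 / (1.0544195 × 10^7) = 191.55.

191.55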